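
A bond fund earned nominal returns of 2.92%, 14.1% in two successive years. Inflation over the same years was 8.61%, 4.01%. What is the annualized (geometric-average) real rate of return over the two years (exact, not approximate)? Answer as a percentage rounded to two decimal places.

Compound the nominal returns: 1.0292 × 1.1410 = 1.17431720.
Compound inflation: 1.0861 × 1.0401 = 1.12965261.
Deflate: 1.17431720 / 1.12965261 = 1.03953834.
Annualized real rate = 1.03953834^(1/2) − 1 = 1.9578% → 1.96%.

1.96%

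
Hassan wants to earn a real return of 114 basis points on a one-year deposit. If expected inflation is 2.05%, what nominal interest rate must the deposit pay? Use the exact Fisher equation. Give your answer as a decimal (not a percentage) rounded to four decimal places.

0.0321

(1 + i) = (1 + r)(1 + π) = 1.01140 × 1.02050 = 1.0321337
i = 1.0321337 − 1, so the required nominal rate is 0.0321.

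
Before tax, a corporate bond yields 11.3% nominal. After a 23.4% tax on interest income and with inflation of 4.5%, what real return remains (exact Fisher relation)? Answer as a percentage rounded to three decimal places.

3.977%

After-tax nominal return = 11.3% × (1 − 0.234) = 8.6558%.
1 + r = 1.086558 / 1.04500 = 1.039768
After-tax real rate = 1.039768 − 1 → 3.977%.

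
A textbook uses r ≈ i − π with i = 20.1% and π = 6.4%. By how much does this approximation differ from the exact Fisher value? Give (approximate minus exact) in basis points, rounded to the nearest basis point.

Approximate: r ≈ 20.100% − 6.400% = 13.7000%
Exact: (1 + 0.2010)/(1 + 0.0640) − 1 = 12.8759%
Error = 13.7000% − 12.8759% = 0.8241% → 82 basis points.

82 basis points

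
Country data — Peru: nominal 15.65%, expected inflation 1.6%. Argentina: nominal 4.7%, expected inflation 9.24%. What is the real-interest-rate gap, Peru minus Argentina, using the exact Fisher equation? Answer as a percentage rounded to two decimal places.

17.98%

Peru: (1 + 0.1565)/(1 + 0.0160) − 1 = 13.8287%
Argentina: (1 + 0.0470)/(1 + 0.0924) − 1 = -4.1560%
Differential = 13.8287% − (-4.1560%) = 17.9847% → 17.98%.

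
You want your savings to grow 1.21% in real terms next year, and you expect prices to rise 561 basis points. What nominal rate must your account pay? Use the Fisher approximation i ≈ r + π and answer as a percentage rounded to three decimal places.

6.820%

i ≈ r + π = 1.21% + 5.61% = 6.820%.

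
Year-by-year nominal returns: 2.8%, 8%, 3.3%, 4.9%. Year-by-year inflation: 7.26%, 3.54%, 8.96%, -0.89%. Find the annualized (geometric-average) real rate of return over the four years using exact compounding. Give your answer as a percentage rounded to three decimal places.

0.078%

Compound the nominal returns: 1.0280 × 1.0800 × 1.0330 × 1.0490 = 1.20307494.
Compound inflation: 1.0726 × 1.0354 × 1.0896 × 0.9911 = 1.19930743.
Deflate: 1.20307494 / 1.19930743 = 1.00314140.
Annualized real rate = 1.00314140^(1/4) − 1 = 0.0784% → 0.078%.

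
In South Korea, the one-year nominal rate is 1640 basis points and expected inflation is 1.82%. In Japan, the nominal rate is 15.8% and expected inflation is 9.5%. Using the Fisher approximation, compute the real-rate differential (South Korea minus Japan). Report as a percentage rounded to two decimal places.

8.28%

South Korea: 16.4% − 1.82% = 14.580%
Japan: 15.8% − 9.5% = 6.300%
Differential = 8.280% → 8.28%.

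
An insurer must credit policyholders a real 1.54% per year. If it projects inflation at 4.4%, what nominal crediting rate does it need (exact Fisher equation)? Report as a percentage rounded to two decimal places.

6.01%

(1 + i) = (1 + r)(1 + π) = 1.01540 × 1.04400 = 1.0600776
i = 1.0600776 − 1, so the required nominal rate is 6.01%.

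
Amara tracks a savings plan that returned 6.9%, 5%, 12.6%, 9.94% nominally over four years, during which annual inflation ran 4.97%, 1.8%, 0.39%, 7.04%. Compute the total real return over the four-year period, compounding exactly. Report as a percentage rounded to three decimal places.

Nominal growth factor = 1.0690 × 1.0500 × 1.1260 × 1.0994 = 1.389508
Price-level growth factor = 1.0497 × 1.0180 × 1.0039 × 1.0704 = 1.148285
Real growth factor = 1.389508 / 1.148285 = 1.210073
Total real return = 1.210073 − 1 → 21.007%.

21.007%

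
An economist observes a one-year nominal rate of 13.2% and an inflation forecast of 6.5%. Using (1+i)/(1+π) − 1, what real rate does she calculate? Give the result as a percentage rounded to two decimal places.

By the Fisher identity, 1 + r = (1 + i)/(1 + π).
1 + r = 1.13200 / 1.06500 = 1.062911
r = 1.062911 − 1 = 6.2911%, i.e. 6.29%.

6.29%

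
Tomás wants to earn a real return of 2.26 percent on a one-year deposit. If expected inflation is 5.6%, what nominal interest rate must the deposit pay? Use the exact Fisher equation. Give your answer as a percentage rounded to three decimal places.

7.987%

(1 + i) = (1 + r)(1 + π) = 1.02260 × 1.05600 = 1.0798656
i = 1.0798656 − 1, so the required nominal rate is 7.987%.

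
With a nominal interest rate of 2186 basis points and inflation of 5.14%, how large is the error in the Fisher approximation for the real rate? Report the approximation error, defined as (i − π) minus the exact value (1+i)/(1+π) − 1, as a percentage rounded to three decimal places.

0.817%

Approximate: r ≈ 21.860% − 5.140% = 16.7200%
Exact: (1 + 0.2186)/(1 + 0.0514) − 1 = 15.9026%
Error = 16.7200% − 15.9026% = 0.8174% → 0.817%.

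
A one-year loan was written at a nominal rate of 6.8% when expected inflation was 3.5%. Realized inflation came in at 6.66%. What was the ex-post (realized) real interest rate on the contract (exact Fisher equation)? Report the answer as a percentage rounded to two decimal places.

Ex-post: (1 + 0.0680)/(1 + 0.0666) − 1 = 0.1313%
So the realized real rate is 0.13%.

0.13%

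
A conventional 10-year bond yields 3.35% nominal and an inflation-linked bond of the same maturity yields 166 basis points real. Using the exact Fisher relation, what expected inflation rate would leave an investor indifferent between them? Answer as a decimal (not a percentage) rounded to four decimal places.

(1 + π) = (1 + i)/(1 + r) = 1.03350 / 1.01660 = 1.016624
Break-even inflation = 1.016624 − 1 → 0.0166.

0.0166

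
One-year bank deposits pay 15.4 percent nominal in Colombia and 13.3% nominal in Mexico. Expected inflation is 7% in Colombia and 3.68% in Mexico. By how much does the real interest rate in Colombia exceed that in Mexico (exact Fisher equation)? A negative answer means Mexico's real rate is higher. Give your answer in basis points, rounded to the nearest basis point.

Colombia: (1 + 0.1540)/(1 + 0.0700) − 1 = 7.8505%
Mexico: (1 + 0.1330)/(1 + 0.0368) − 1 = 9.2785%
Differential = 7.8505% − 9.2785% = -1.4281% → -143 basis points.

-143 basis points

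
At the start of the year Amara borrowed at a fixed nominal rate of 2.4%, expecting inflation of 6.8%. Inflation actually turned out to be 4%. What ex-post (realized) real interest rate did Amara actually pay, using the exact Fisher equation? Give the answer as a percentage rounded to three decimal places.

Ex-post: (1 + 0.0240)/(1 + 0.0400) − 1 = -1.53846%
So the realized real rate is -1.538%.

-1.538%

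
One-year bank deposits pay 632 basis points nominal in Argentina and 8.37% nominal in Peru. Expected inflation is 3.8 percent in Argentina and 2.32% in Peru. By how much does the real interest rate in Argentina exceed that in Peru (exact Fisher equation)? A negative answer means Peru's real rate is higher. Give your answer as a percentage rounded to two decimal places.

-3.49%

Argentina: (1 + 0.0632)/(1 + 0.0380) − 1 = 2.4277%
Peru: (1 + 0.0837)/(1 + 0.0232) − 1 = 5.9128%
Differential = 2.4277% − 5.9128% = -3.4851% → -3.49%.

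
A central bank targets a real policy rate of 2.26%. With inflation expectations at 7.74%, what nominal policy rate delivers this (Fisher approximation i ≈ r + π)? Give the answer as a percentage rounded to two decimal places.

i ≈ r + π = 2.26% + 7.74% = 10.00%.

10.00%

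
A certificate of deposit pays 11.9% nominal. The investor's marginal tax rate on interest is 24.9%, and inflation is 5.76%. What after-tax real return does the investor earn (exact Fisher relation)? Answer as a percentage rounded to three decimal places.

After-tax nominal return = 11.9% × (1 − 0.249) = 8.9369%.
1 + r = 1.089369 / 1.05760 = 1.030039
After-tax real rate = 1.030039 − 1 → 3.004%.

3.004%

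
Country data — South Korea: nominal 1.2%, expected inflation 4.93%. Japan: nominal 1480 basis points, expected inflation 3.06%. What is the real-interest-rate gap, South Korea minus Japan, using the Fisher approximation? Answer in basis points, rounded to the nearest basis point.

South Korea: 1.2% − 4.93% = -3.730%
Japan: 14.8% − 3.06% = 11.740%
Differential = -15.470% → -1547 basis points.

-1547 basis points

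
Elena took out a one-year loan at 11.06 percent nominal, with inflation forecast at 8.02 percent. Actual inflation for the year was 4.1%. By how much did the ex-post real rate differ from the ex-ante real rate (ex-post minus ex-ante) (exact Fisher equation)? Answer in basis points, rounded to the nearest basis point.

387 basis points

Ex-ante: (1 + 0.1106)/(1 + 0.0802) − 1 = 2.8143%
Ex-post: (1 + 0.1106)/(1 + 0.0410) − 1 = 6.6859%
Difference (ex-post − ex-ante) = 3.8716% → 387 basis points.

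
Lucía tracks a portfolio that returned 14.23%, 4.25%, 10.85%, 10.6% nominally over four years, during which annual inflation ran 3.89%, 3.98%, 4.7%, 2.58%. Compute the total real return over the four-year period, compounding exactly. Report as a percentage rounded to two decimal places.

Compound the nominal returns: 1.1423 × 1.0425 × 1.1085 × 1.1060 = 1.459981.
Compound inflation: 1.0389 × 1.0398 × 1.0470 × 1.0258 = 1.160200.
Deflate: 1.459981 / 1.160200 = 1.258387.
Total real return = 1.258387 − 1 → 25.84%.

25.84%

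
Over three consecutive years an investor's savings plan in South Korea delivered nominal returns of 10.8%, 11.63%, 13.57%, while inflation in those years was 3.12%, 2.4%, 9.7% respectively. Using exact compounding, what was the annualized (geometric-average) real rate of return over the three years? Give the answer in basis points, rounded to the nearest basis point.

Compound the nominal returns: 1.1080 × 1.1163 × 1.1357 = 1.40470236.
Compound inflation: 1.0312 × 1.0240 × 1.0970 = 1.15837583.
Deflate: 1.40470236 / 1.15837583 = 1.21264819.
Annualized real rate = 1.21264819^(1/3) − 1 = 6.6379% → 664 basis points.

664 basis points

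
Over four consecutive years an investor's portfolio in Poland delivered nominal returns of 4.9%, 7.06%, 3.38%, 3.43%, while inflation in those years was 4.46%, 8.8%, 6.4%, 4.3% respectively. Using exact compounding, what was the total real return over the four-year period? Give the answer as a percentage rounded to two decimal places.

-4.79%

Compound the nominal returns: 1.0490 × 1.0706 × 1.0338 × 1.0343 = 1.200842.
Compound inflation: 1.0446 × 1.0880 × 1.0640 × 1.0430 = 1.261261.
Deflate: 1.200842 / 1.261261 = 0.952096.
Total real return = 0.952096 − 1 → -4.79%.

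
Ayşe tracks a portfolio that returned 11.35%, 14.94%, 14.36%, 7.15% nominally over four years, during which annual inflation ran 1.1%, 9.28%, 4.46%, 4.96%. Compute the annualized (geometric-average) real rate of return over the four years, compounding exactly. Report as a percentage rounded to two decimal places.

Compound the nominal returns: 1.1135 × 1.1494 × 1.1436 × 1.0715 = 1.56829492.
Compound inflation: 1.0110 × 1.0928 × 1.0446 × 1.0496 = 1.21133896.
Deflate: 1.56829492 / 1.21133896 = 1.29467884.
Annualized real rate = 1.29467884^(1/4) − 1 = 6.6696% → 6.67%.

6.67%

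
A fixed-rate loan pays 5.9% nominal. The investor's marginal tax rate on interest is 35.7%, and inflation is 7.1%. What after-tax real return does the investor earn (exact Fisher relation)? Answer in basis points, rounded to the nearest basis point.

After-tax nominal return = 5.9% × (1 − 0.357) = 3.7937%.
1 + r = 1.037937 / 1.07100 = 0.969129
After-tax real rate = 0.969129 − 1 → -309 basis points.

-309 basis points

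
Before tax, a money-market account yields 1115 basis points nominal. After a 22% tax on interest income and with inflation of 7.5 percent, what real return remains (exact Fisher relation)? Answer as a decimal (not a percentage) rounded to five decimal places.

0.01113

After-tax nominal return = 11.15% × (1 − 0.22) = 8.6970%.
1 + r = 1.08697 / 1.07500 = 1.0111349
After-tax real rate = 1.0111349 − 1 → 0.01113.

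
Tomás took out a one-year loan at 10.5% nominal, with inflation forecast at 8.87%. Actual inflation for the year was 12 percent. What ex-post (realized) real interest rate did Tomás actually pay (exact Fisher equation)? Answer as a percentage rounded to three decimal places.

-1.339%

Ex-post: (1 + 0.1050)/(1 + 0.1200) − 1 = -1.3393%
So the realized real rate is -1.339%.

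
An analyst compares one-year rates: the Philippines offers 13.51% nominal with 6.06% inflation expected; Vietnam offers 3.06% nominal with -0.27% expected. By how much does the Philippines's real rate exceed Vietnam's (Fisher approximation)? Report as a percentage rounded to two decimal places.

The Philippines: 13.51% − 6.06% = 7.450%
Vietnam: 3.06% − (-0.27%) = 3.330%
Differential = 4.120% → 4.12%.

4.12%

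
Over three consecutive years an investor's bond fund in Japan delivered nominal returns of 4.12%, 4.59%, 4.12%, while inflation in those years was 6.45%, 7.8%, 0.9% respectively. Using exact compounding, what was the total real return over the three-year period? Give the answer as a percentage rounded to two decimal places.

Nominal growth factor = 1.0412 × 1.0459 × 1.0412 = 1.133858
Price-level growth factor = 1.0645 × 1.0780 × 1.0090 = 1.157859
Real growth factor = 1.133858 / 1.157859 = 0.979271
Total real return = 0.979271 − 1 → -2.07%.

-2.07%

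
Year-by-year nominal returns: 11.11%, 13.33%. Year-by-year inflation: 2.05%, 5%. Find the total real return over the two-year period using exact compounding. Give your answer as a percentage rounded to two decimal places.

17.52%

Nominal growth factor = 1.1111 × 1.1333 = 1.259210
Price-level growth factor = 1.0205 × 1.0500 = 1.071525
Real growth factor = 1.259210 / 1.071525 = 1.175157
Total real return = 1.175157 − 1 → 17.52%.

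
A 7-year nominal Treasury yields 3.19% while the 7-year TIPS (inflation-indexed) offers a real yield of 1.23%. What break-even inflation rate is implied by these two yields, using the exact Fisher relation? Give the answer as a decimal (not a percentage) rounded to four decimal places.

(1 + π) = (1 + i)/(1 + r) = 1.03190 / 1.01230 = 1.019362
Break-even inflation = 1.019362 − 1 → 0.0194.

0.0194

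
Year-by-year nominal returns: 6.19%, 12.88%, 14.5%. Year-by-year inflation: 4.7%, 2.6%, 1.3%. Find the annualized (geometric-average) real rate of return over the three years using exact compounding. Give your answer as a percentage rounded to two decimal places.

Compound the nominal returns: 1.0619 × 1.1288 × 1.1450 = 1.37248026.
Compound inflation: 1.0470 × 1.0260 × 1.0130 = 1.08818689.
Deflate: 1.37248026 / 1.08818689 = 1.26125419.
Annualized real rate = 1.26125419^(1/3) − 1 = 8.0441% → 8.04%.

8.04%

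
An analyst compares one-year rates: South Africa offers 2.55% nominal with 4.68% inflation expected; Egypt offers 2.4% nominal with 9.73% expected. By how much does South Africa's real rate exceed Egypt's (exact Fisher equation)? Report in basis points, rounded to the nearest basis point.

465 basis points

South Africa: (1 + 0.0255)/(1 + 0.0468) − 1 = -2.0348%
Egypt: (1 + 0.0240)/(1 + 0.0973) − 1 = -6.6800%
Differential = -2.0348% − (-6.6800%) = 4.6453% → 465 basis points.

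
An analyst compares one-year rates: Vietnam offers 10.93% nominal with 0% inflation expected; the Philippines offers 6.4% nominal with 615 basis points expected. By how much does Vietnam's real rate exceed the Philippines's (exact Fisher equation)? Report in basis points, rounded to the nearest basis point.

Vietnam: (1 + 0.1093)/(1 + 0.0000) − 1 = 10.9300%
The Philippines: (1 + 0.0640)/(1 + 0.0615) − 1 = 0.2355%
Differential = 10.9300% − 0.2355% = 10.6945% → 1069 basis points.

1069 basis points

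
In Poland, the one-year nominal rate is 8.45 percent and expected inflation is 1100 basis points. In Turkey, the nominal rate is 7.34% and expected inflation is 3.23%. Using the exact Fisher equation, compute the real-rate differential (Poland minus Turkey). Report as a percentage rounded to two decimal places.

Poland: (1 + 0.0845)/(1 + 0.1100) − 1 = -2.2973%
Turkey: (1 + 0.0734)/(1 + 0.0323) − 1 = 3.9814%
Differential = -2.2973% − 3.9814% = -6.2787% → -6.28%.

-6.28%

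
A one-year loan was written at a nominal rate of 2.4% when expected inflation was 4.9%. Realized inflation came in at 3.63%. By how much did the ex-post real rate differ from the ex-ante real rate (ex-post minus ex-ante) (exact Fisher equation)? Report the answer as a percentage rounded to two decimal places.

Ex-ante: (1 + 0.0240)/(1 + 0.0490) − 1 = -2.3832%
Ex-post: (1 + 0.0240)/(1 + 0.0363) − 1 = -1.1869%
Difference (ex-post − ex-ante) = 1.1963% → 1.20%.

1.20%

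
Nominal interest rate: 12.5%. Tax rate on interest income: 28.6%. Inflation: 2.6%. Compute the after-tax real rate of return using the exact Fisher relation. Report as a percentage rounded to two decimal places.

After-tax nominal return = 12.5% × (1 − 0.286) = 8.9250%.
1 + r = 1.08925 / 1.02600 = 1.061647
After-tax real rate = 1.061647 − 1 → 6.16%.

6.16%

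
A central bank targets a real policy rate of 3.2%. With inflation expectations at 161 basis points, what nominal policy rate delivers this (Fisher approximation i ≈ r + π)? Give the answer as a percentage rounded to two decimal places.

i ≈ r + π = 3.2% + 1.61% = 4.81%.

4.81%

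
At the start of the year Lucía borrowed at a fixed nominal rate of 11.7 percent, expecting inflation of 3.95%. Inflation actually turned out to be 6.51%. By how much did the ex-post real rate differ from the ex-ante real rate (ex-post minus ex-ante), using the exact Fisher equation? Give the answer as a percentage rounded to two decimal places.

-2.58%

Ex-ante: (1 + 0.1170)/(1 + 0.0395) − 1 = 7.4555%
Ex-post: (1 + 0.1170)/(1 + 0.0651) − 1 = 4.8728%
Difference (ex-post − ex-ante) = -2.5827% → -2.58%.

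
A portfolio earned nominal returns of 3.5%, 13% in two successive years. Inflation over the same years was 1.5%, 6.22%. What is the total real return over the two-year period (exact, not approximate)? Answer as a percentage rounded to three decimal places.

Nominal growth factor = 1.0350 × 1.1300 = 1.169550
Price-level growth factor = 1.0150 × 1.0622 = 1.078133
Real growth factor = 1.169550 / 1.078133 = 1.084792
Total real return = 1.084792 − 1 → 8.479%.

8.479%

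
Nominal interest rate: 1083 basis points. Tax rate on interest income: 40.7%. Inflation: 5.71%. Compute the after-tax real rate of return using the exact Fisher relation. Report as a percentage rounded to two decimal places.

After-tax nominal return = 10.83% × (1 − 0.407) = 6.42219%.
1 + r = 1.0642219 / 1.05710 = 1.006737
After-tax real rate = 1.006737 − 1 → 0.67%.

0.67%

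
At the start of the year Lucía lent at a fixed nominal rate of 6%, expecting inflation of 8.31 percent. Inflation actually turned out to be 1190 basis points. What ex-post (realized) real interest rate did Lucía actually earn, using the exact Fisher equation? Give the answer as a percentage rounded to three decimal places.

-5.273%

Ex-post: (1 + 0.0600)/(1 + 0.1190) − 1 = -5.2726%
So the realized real rate is -5.273%.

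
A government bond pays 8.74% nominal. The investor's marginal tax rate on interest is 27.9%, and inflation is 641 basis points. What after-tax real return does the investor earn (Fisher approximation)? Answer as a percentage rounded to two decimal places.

After-tax nominal return = 8.74% × (1 − 0.279) = 6.30154%.
r ≈ 6.30154% − 6.41% → -0.11%.

-0.11%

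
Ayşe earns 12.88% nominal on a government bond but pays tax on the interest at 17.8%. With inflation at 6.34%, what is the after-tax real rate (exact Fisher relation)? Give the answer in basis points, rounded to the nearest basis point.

399 basis points

After-tax nominal return = 12.88% × (1 − 0.178) = 10.58736%.
1 + r = 1.1058736 / 1.06340 = 1.039941
After-tax real rate = 1.039941 − 1 → 399 basis points.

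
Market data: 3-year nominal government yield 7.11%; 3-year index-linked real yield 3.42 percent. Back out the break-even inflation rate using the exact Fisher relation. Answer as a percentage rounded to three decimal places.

3.568%

(1 + π) = (1 + i)/(1 + r) = 1.07110 / 1.03420 = 1.035680
Break-even inflation = 1.035680 − 1 → 3.568%.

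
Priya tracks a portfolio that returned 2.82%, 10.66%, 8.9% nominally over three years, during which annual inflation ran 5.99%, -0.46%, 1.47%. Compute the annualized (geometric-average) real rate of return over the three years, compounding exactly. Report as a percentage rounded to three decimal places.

Compound the nominal returns: 1.0282 × 1.1066 × 1.0890 = 1.23907086.
Compound inflation: 1.0599 × 0.9954 × 1.0147 = 1.07053332.
Deflate: 1.23907086 / 1.07053332 = 1.15743326.
Annualized real rate = 1.15743326^(1/3) − 1 = 4.9942% → 4.994%.

4.994%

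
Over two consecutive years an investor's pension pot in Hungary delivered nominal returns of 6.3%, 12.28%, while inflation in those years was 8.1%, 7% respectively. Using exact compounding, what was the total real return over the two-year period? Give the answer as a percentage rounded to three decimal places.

3.187%

Compound the nominal returns: 1.0630 × 1.1228 = 1.193536.
Compound inflation: 1.0810 × 1.0700 = 1.156670.
Deflate: 1.193536 / 1.156670 = 1.031873.
Total real return = 1.031873 − 1 → 3.187%.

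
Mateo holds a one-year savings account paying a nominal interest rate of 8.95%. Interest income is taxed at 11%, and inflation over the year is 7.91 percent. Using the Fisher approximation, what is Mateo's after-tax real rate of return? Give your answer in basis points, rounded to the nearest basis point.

6 basis points

After-tax nominal return = 8.95% × (1 − 0.11) = 7.9655%.
r ≈ 7.9655% − 7.91% → 6 basis points.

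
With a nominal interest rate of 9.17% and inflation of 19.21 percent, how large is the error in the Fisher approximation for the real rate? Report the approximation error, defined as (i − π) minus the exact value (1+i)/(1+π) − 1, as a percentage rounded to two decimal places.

-1.62%

Approximate: r ≈ 9.170% − 19.210% = -10.0400%
Exact: (1 + 0.0917)/(1 + 0.1921) − 1 = -8.4221%
Error = -10.0400% − (-8.4221%) = -1.6179% → -1.62%.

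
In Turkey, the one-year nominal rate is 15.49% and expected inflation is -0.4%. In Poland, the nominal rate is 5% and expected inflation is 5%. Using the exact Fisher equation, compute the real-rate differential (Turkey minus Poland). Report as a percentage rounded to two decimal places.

Turkey: (1 + 0.1549)/(1 − 0.0040) − 1 = 15.9538%
Poland: (1 + 0.0500)/(1 + 0.0500) − 1 = 0.0000%
Differential = 15.9538% − 0.0000% = 15.9538% → 15.95%.

15.95%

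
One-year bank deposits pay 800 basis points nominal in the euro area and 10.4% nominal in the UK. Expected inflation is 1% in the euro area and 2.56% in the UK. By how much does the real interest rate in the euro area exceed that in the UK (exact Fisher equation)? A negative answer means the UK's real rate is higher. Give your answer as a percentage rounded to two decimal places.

-0.71%

The euro area: (1 + 0.0800)/(1 + 0.0100) − 1 = 6.9307%
The UK: (1 + 0.1040)/(1 + 0.0256) − 1 = 7.6443%
Differential = 6.9307% − 7.6443% = -0.7136% → -0.71%.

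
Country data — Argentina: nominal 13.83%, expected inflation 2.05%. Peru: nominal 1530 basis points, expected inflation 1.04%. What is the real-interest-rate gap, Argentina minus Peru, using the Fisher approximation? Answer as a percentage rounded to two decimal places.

Argentina: 13.83% − 2.05% = 11.780%
Peru: 15.3% − 1.04% = 14.260%
Differential = -2.480% → -2.48%.

-2.48%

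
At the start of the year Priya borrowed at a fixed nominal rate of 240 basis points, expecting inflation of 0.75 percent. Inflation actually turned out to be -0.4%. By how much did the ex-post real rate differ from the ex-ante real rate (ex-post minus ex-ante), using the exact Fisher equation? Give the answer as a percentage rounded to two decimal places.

1.17%

Ex-ante: (1 + 0.0240)/(1 + 0.0075) − 1 = 1.6377%
Ex-post: (1 + 0.0240)/(1 − 0.0040) − 1 = 2.8112%
Difference (ex-post − ex-ante) = 1.1735% → 1.17%.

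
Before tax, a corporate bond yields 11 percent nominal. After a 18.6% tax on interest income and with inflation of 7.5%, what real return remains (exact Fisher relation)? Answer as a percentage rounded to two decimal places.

1.35%

After-tax nominal return = 11% × (1 − 0.186) = 8.9540%.
1 + r = 1.08954 / 1.07500 = 1.013526
After-tax real rate = 1.013526 − 1 → 1.35%.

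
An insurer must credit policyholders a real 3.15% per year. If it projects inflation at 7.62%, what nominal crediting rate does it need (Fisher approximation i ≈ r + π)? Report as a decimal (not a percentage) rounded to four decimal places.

i ≈ r + π = 3.15% + 7.62% = 0.1077.

0.1077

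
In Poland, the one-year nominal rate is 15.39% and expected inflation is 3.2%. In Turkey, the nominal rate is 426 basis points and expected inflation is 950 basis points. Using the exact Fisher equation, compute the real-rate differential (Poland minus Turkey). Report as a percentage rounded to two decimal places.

16.60%

Poland: (1 + 0.1539)/(1 + 0.0320) − 1 = 11.8120%
Turkey: (1 + 0.0426)/(1 + 0.0950) − 1 = -4.7854%
Differential = 11.8120% − (-4.7854%) = 16.5974% → 16.60%.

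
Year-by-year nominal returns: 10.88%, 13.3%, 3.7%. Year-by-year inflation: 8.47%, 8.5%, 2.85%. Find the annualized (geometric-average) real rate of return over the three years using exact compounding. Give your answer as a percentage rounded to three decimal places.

Nominal growth factor = 1.1088 × 1.1330 × 1.0370 = 1.30275240
Price-level growth factor = 1.0847 × 1.0850 × 1.0285 = 1.21044114
Real growth factor = 1.30275240 / 1.21044114 = 1.07626250
Annualized real rate = 1.07626250^(1/3) − 1 = 2.4801% → 2.480%.

2.480%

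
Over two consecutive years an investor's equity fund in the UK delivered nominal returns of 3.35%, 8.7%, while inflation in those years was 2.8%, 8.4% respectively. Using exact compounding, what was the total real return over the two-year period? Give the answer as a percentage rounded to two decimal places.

Compound the nominal returns: 1.0335 × 1.0870 = 1.123415.
Compound inflation: 1.0280 × 1.0840 = 1.114352.
Deflate: 1.123415 / 1.114352 = 1.008133.
Total real return = 1.008133 − 1 → 0.81%.

0.81%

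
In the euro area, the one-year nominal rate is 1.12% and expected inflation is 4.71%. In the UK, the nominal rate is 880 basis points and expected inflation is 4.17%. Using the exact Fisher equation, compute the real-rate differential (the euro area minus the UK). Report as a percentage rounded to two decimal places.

The euro area: (1 + 0.0112)/(1 + 0.0471) − 1 = -3.4285%
The UK: (1 + 0.0880)/(1 + 0.0417) − 1 = 4.4447%
Differential = -3.4285% − 4.4447% = -7.8732% → -7.87%.

-7.87%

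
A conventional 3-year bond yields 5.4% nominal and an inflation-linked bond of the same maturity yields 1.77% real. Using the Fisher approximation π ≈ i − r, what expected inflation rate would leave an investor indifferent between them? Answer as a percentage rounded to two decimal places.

3.63%

π ≈ i − r = 5.4% − 1.77% → 3.63%.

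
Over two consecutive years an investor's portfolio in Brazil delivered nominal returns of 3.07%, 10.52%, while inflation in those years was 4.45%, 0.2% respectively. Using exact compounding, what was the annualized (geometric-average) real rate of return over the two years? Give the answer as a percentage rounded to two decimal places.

4.33%

Nominal growth factor = 1.0307 × 1.1052 = 1.13912964
Price-level growth factor = 1.0445 × 1.0020 = 1.04658900
Real growth factor = 1.13912964 / 1.04658900 = 1.08842119
Annualized real rate = 1.08842119^(1/2) − 1 = 4.3274% → 4.33%.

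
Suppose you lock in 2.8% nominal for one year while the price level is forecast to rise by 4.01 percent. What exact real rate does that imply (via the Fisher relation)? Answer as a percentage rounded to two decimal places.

By the Fisher relation, 1 + r = (1 + i)/(1 + π).
1 + r = 1.02800 / 1.04010 = 0.988367
r = 0.988367 − 1 = -1.1633%, i.e. -1.16%.

-1.16%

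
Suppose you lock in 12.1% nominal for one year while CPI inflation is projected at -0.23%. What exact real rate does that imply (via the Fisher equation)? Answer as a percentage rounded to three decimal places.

12.358%

By the Fisher equation, 1 + r = (1 + i)/(1 + π).
1 + r = 1.12100 / 0.99770 = 1.123584
r = 1.123584 − 1 = 12.3584%, i.e. 12.358%.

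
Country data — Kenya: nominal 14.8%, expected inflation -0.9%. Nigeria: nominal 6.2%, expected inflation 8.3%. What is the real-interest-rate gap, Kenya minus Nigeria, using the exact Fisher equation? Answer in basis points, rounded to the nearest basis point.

Kenya: (1 + 0.1480)/(1 − 0.0090) − 1 = 15.8426%
Nigeria: (1 + 0.0620)/(1 + 0.0830) − 1 = -1.9391%
Differential = 15.8426% − (-1.9391%) = 17.7816% → 1778 basis points.

1778 basis points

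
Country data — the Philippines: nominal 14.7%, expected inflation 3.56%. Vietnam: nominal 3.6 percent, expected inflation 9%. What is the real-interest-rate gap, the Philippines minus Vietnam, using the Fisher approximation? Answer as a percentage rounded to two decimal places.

16.54%

The Philippines: 14.7% − 3.56% = 11.140%
Vietnam: 3.6% − 9% = -5.400%
Differential = 16.540% → 16.54%.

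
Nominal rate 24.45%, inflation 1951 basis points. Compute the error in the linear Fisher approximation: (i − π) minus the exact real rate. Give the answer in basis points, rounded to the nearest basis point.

Approximate: r ≈ 24.450% − 19.510% = 4.9400%
Exact: (1 + 0.2445)/(1 + 0.1951) − 1 = 4.1335%
Error = 4.9400% − 4.1335% = 0.8065% → 81 basis points.

81 basis points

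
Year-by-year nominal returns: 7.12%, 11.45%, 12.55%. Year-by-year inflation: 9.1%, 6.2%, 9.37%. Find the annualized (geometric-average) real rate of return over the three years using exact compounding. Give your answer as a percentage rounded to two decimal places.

1.97%

Nominal growth factor = 1.0712 × 1.1145 × 1.1255 = 1.34368088
Price-level growth factor = 1.0910 × 1.0620 × 1.0937 = 1.26720676
Real growth factor = 1.34368088 / 1.26720676 = 1.06034857
Annualized real rate = 1.06034857^(1/3) − 1 = 1.9725% → 1.97%.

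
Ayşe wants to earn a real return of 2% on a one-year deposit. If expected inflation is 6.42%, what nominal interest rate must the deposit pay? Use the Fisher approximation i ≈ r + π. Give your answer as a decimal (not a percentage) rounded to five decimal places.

0.08420

i ≈ r + π = 2% + 6.42% = 0.08420.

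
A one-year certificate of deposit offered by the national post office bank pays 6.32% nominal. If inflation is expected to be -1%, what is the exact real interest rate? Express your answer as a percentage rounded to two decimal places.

7.39%

1 + r = 1.06320 / 0.99000 = 1.073939
r = 1.073939 − 1 = 7.3939%, i.e. 7.39%.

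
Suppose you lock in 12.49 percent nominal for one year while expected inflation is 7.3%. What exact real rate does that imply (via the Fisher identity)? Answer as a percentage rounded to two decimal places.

4.84%

1 + r = 1.12490 / 1.07300 = 1.048369
r = 1.048369 − 1 = 4.8369%, i.e. 4.84%.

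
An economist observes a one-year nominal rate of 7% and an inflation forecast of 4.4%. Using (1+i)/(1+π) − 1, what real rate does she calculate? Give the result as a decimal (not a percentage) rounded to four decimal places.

1 + r = 1.07000 / 1.04400 = 1.024904
r = 1.024904 − 1 = 2.4904%, i.e. 0.0249.

0.0249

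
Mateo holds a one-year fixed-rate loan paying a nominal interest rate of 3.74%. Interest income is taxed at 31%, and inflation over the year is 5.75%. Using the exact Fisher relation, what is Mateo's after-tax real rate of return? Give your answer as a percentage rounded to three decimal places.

After-tax nominal return = 3.74% × (1 − 0.31) = 2.5806%.
1 + r = 1.025806 / 1.05750 = 0.970029
After-tax real rate = 0.970029 − 1 → -2.997%.

-2.997%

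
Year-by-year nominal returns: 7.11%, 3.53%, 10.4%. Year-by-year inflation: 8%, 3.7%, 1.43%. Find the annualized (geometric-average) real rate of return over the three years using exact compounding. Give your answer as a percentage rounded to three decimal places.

Compound the nominal returns: 1.0711 × 1.0353 × 1.1040 = 1.22423645.
Compound inflation: 1.0800 × 1.0370 × 1.0143 = 1.13597543.
Deflate: 1.22423645 / 1.13597543 = 1.07769624.
Annualized real rate = 1.07769624^(1/3) − 1 = 2.5256% → 2.526%.

2.526%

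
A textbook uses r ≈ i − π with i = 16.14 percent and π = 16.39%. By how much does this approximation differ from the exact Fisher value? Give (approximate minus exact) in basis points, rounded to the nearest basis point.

-4 basis points

Approximate: r ≈ 16.140% − 16.390% = -0.2500%
Exact: (1 + 0.1614)/(1 + 0.1639) − 1 = -0.2148%
Error = -0.2500% − (-0.2148%) = -0.0352% → -4 basis points.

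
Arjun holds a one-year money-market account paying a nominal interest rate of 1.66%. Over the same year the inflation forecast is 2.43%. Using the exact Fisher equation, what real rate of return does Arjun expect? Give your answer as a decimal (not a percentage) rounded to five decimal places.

1 + r = 1.01660 / 1.02430 = 0.992483
r = 0.992483 − 1 = -0.7517%, i.e. -0.00752.

-0.00752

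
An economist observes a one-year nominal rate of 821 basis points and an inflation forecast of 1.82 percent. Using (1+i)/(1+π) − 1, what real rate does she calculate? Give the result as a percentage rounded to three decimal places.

6.276%

1 + r = 1.08210 / 1.01820 = 1.062758
r = 1.062758 − 1 = 6.2758%, i.e. 6.276%.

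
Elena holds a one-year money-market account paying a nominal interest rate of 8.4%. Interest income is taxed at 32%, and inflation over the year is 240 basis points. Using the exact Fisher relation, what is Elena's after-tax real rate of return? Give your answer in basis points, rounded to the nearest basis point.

After-tax nominal return = 8.4% × (1 − 0.32) = 5.7120%.
1 + r = 1.05712 / 1.02400 = 1.032344
After-tax real rate = 1.032344 − 1 → 323 basis points.

323 basis points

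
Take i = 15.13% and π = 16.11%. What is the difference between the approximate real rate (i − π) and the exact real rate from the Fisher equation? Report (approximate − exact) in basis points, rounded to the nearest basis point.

-14 basis points

Approximate: r ≈ 15.130% − 16.110% = -0.9800%
Exact: (1 + 0.1513)/(1 + 0.1611) − 1 = -0.8440%
Error = -0.9800% − (-0.8440%) = -0.1360% → -14 basis points.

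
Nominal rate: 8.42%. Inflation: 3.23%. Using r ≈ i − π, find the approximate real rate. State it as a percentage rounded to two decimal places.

r ≈ i − π = 8.42% − 3.23% = 5.19%.

5.19%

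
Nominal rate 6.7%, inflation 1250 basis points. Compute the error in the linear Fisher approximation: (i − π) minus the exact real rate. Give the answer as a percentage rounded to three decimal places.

Approximate: r ≈ 6.700% − 12.500% = -5.8000%
Exact: (1 + 0.0670)/(1 + 0.1250) − 1 = -5.1556%
Error = -5.8000% − (-5.1556%) = -0.6444% → -0.644%.

-0.644%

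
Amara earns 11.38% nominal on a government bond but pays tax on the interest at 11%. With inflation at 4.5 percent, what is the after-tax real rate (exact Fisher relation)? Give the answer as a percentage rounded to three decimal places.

After-tax nominal return = 11.38% × (1 − 0.11) = 10.1282%.
1 + r = 1.101282 / 1.04500 = 1.053858
After-tax real rate = 1.053858 − 1 → 5.386%.

5.386%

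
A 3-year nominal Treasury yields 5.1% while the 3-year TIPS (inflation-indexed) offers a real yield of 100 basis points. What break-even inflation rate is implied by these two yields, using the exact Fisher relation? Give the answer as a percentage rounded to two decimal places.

4.06%

(1 + π) = (1 + i)/(1 + r) = 1.05100 / 1.01000 = 1.040594
Break-even inflation = 1.040594 − 1 → 4.06%.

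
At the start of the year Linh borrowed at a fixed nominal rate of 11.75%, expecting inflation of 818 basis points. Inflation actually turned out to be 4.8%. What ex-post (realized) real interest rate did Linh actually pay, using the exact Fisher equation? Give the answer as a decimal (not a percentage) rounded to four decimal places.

0.0663

Ex-post: (1 + 0.1175)/(1 + 0.0480) − 1 = 6.6317%
So the realized real rate is 0.0663.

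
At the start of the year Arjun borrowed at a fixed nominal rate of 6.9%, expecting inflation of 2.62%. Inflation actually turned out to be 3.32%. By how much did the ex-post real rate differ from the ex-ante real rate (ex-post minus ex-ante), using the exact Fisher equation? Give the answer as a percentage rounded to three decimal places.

-0.706%

Ex-ante: (1 + 0.0690)/(1 + 0.0262) − 1 = 4.1707%
Ex-post: (1 + 0.0690)/(1 + 0.0332) − 1 = 3.4650%
Difference (ex-post − ex-ante) = -0.7058% → -0.706%.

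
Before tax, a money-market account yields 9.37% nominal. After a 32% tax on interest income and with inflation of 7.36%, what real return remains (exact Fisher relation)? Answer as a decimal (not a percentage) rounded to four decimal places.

After-tax nominal return = 9.37% × (1 − 0.32) = 6.3716%.
1 + r = 1.063716 / 1.07360 = 0.990794
After-tax real rate = 0.990794 − 1 → -0.0092.

-0.0092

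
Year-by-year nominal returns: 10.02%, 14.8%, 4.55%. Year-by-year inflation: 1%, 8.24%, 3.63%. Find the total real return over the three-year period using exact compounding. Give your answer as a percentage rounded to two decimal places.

Nominal growth factor = 1.1002 × 1.1480 × 1.0455 = 1.320497
Price-level growth factor = 1.0100 × 1.0824 × 1.0363 = 1.132908
Real growth factor = 1.320497 / 1.132908 = 1.165582
Total real return = 1.165582 − 1 → 16.56%.

16.56%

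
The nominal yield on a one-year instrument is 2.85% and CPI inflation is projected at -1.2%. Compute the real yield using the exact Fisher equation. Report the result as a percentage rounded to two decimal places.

1 + r = 1.02850 / 0.98800 = 1.040992
r = 1.040992 − 1 = 4.0992%, i.e. 4.10%.

4.10%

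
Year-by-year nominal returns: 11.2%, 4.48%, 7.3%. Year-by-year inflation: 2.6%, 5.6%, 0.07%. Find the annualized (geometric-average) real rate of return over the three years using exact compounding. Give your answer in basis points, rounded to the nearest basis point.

Compound the nominal returns: 1.1120 × 1.0448 × 1.0730 = 1.24663028.
Compound inflation: 1.0260 × 1.0560 × 1.0007 = 1.08421442.
Deflate: 1.24663028 / 1.08421442 = 1.14980050.
Annualized real rate = 1.14980050^(1/3) − 1 = 4.7629% → 476 basis points.

476 basis points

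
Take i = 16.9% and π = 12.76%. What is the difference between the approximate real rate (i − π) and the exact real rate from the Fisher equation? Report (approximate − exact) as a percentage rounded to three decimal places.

Approximate: r ≈ 16.900% − 12.760% = 4.1400%
Exact: (1 + 0.1690)/(1 + 0.1276) − 1 = 3.67151%
Error = 4.1400% − 3.67151% = 0.46849% → 0.468%.

0.468%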